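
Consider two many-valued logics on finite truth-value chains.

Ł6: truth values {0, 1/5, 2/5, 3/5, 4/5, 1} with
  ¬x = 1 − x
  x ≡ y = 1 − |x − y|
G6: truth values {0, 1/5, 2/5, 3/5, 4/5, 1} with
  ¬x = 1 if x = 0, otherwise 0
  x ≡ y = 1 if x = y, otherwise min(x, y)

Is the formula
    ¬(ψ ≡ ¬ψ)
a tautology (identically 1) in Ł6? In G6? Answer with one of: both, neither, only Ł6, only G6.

only G6

In Ł6: at ψ = 1/5 the value is 3/5 — not a tautology.
In G6: every assignment gives 1 — tautology.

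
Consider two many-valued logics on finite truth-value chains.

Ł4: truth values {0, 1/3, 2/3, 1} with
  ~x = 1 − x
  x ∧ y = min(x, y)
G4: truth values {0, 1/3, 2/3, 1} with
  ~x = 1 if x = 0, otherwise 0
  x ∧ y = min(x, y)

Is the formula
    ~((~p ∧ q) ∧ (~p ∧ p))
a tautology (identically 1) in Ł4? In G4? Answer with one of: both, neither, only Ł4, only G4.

only G4

In Ł4: at p = 1/3, q = 1/3 the value is 2/3 — not a tautology.
In G4: every assignment gives 1 — tautology.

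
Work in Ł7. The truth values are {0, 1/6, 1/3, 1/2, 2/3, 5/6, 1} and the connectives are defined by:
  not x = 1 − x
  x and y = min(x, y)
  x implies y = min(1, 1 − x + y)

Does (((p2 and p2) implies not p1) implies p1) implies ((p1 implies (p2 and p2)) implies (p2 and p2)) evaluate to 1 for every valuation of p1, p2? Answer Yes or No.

No

Counterexample: take p1 = 2/3, p2 = 1/2.
p2 and p2 = 1/2 and 1/2 = 1/2
not p1 = not 2/3 = 1/3
(p2 and p2) implies not p1 = 1/2 implies 1/3 = 5/6
((p2 and p2) implies not p1) implies p1 = 5/6 implies 2/3 = 5/6
p2 and p2 = 1/2 and 1/2 = 1/2
p1 implies (p2 and p2) = 2/3 implies 1/2 = 5/6
p2 and p2 = 1/2 and 1/2 = 1/2
(p1 implies (p2 and p2)) implies (p2 and p2) = 5/6 implies 1/2 = 2/3
(((p2 and p2) implies not p1) implies p1) implies ((p1 implies (p2 and p2)) implies (p2 and p2)) = 5/6 implies 2/3 = 5/6
This gives 5/6 ≠ 1.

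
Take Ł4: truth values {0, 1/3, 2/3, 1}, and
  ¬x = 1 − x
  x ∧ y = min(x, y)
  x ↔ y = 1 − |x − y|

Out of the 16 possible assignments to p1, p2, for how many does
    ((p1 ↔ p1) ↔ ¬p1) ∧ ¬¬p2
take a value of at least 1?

1

p1 = 0, p2 = 0 ↦ 0  <
p1 = 0, p2 = 1/3 ↦ 1/3  <
p1 = 0, p2 = 2/3 ↦ 2/3  <
p1 = 0, p2 = 1 ↦ 1  ≥
p1 = 1/3, p2 = 0 ↦ 0  <
p1 = 1/3, p2 = 1/3 ↦ 1/3  <
p1 = 1/3, p2 = 2/3 ↦ 2/3  <
p1 = 1/3, p2 = 1 ↦ 2/3  <
p1 = 2/3, p2 = 0 ↦ 0  <
p1 = 2/3, p2 = 1/3 ↦ 1/3  <
p1 = 2/3, p2 = 2/3 ↦ 1/3  <
p1 = 2/3, p2 = 1 ↦ 1/3  <
p1 = 1, p2 = 0 ↦ 0  <
p1 = 1, p2 = 1/3 ↦ 0  <
p1 = 1, p2 = 2/3 ↦ 0  <
p1 = 1, p2 = 1 ↦ 0  <
So 1 of the 16 assignments meets the threshold.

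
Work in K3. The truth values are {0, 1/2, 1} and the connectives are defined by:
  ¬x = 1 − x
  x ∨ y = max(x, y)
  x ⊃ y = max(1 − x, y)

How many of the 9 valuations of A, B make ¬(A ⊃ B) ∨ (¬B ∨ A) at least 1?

5

A = 0, B = 0 ↦ 1  ≥
A = 0, B = 1/2 ↦ 1/2  <
A = 0, B = 1 ↦ 0  <
A = 1/2, B = 0 ↦ 1  ≥
A = 1/2, B = 1/2 ↦ 1/2  <
A = 1/2, B = 1 ↦ 1/2  <
A = 1, B = 0 ↦ 1  ≥
A = 1, B = 1/2 ↦ 1  ≥
A = 1, B = 1 ↦ 1  ≥
So 5 of the 9 assignments meet the threshold.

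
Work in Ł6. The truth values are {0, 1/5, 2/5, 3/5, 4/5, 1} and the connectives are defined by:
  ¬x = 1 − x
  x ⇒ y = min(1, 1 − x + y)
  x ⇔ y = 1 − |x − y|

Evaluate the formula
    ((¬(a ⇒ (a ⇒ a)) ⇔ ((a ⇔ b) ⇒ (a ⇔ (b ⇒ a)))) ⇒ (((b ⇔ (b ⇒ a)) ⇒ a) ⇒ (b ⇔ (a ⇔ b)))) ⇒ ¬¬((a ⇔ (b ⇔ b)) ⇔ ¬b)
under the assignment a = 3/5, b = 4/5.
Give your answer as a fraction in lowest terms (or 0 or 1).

a ⇒ a = 3/5 ⇒ 3/5 = 1
a ⇒ (a ⇒ a) = 3/5 ⇒ 1 = 1
¬(a ⇒ (a ⇒ a)) = ¬1 = 0
a ⇔ b = 3/5 ⇔ 4/5 = 4/5
b ⇒ a = 4/5 ⇒ 3/5 = 4/5
a ⇔ (b ⇒ a) = 3/5 ⇔ 4/5 = 4/5
(a ⇔ b) ⇒ (a ⇔ (b ⇒ a)) = 4/5 ⇒ 4/5 = 1
¬(a ⇒ (a ⇒ a)) ⇔ ((a ⇔ b) ⇒ (a ⇔ (b ⇒ a))) = 0 ⇔ 1 = 0
b ⇒ a = 4/5 ⇒ 3/5 = 4/5
b ⇔ (b ⇒ a) = 4/5 ⇔ 4/5 = 1
(b ⇔ (b ⇒ a)) ⇒ a = 1 ⇒ 3/5 = 3/5
a ⇔ b = 3/5 ⇔ 4/5 = 4/5
b ⇔ (a ⇔ b) = 4/5 ⇔ 4/5 = 1
((b ⇔ (b ⇒ a)) ⇒ a) ⇒ (b ⇔ (a ⇔ b)) = 3/5 ⇒ 1 = 1
(¬(a ⇒ (a ⇒ a)) ⇔ ((a ⇔ b) ⇒ (a ⇔ (b ⇒ a)))) ⇒ (((b ⇔ (b ⇒ a)) ⇒ a) ⇒ (b ⇔ (a ⇔ b))) = 0 ⇒ 1 = 1
b ⇔ b = 4/5 ⇔ 4/5 = 1
a ⇔ (b ⇔ b) = 3/5 ⇔ 1 = 3/5
¬b = ¬4/5 = 1/5
(a ⇔ (b ⇔ b)) ⇔ ¬b = 3/5 ⇔ 1/5 = 3/5
¬((a ⇔ (b ⇔ b)) ⇔ ¬b) = ¬3/5 = 2/5
¬¬((a ⇔ (b ⇔ b)) ⇔ ¬b) = ¬2/5 = 3/5
((¬(a ⇒ (a ⇒ a)) ⇔ ((a ⇔ b) ⇒ (a ⇔ (b ⇒ a)))) ⇒ (((b ⇔ (b ⇒ a)) ⇒ a) ⇒ (b ⇔ (a ⇔ b)))) ⇒ ¬¬((a ⇔ (b ⇔ b)) ⇔ ¬b) = 1 ⇒ 3/5 = 3/5

3/5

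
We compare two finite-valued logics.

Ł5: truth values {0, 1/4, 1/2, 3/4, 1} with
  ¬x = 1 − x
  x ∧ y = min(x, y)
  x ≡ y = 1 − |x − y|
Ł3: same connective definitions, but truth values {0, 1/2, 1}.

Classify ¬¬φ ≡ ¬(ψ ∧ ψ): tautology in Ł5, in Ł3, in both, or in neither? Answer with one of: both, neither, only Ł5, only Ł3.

In Ł5: at φ = 0, ψ = 0 the value is 0 — not a tautology.
In Ł3: at φ = 0, ψ = 0 the value is 0 — not a tautology.

neither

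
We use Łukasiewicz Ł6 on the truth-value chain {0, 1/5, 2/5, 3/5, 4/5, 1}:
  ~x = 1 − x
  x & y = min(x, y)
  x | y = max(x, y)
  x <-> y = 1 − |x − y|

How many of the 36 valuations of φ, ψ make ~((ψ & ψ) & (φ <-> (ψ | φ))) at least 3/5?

value 1: 7 assignments (counts)
value 4/5: 8 assignments (counts)
value 3/5: 9 assignments (counts)
value 2/5: 7 assignments
value 1/5: 4 assignments
value 0: 1 assignment
So 24 of the 36 assignments meet the threshold.

24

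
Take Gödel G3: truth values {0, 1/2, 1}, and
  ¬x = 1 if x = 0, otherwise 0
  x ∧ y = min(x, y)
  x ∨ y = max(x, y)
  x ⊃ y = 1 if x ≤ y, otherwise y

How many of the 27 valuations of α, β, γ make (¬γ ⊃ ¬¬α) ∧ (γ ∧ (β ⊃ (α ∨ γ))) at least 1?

9

value 1: 9 assignments (counts)
value 1/2: 9 assignments
value 0: 9 assignments
So 9 of the 27 assignments meet the threshold.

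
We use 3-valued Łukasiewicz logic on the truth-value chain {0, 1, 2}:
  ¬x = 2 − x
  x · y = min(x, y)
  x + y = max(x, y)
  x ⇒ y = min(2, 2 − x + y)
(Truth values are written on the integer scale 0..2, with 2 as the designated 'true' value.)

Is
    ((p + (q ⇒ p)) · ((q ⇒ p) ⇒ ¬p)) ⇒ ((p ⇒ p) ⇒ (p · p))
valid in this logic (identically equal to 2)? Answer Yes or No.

No

Counterexample: take p = 0, q = 0.
q ⇒ p = 0 ⇒ 0 = 2
p + (q ⇒ p) = 0 + 2 = 2
q ⇒ p = 0 ⇒ 0 = 2
¬p = ¬0 = 2
(q ⇒ p) ⇒ ¬p = 2 ⇒ 2 = 2
(p + (q ⇒ p)) · ((q ⇒ p) ⇒ ¬p) = 2 · 2 = 2
p ⇒ p = 0 ⇒ 0 = 2
p · p = 0 · 0 = 0
(p ⇒ p) ⇒ (p · p) = 2 ⇒ 0 = 0
((p + (q ⇒ p)) · ((q ⇒ p) ⇒ ¬p)) ⇒ ((p ⇒ p) ⇒ (p · p)) = 2 ⇒ 0 = 0
This gives 0 ≠ 2.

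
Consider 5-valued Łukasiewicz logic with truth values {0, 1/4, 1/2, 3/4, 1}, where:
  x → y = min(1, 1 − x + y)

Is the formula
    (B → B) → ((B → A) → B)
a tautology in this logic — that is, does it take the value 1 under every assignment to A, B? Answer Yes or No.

No

Counterexample: take A = 0, B = 0.
B → B = 0 → 0 = 1
B → A = 0 → 0 = 1
(B → A) → B = 1 → 0 = 0
(B → B) → ((B → A) → B) = 1 → 0 = 0
This gives 0 ≠ 1.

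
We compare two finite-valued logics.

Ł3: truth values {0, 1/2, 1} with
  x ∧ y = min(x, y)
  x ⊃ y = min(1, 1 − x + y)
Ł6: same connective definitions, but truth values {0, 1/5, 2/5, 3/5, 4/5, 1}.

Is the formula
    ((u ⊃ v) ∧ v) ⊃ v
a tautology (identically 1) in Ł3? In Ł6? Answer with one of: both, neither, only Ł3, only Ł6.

In Ł3: every assignment gives 1 — tautology.
In Ł6: every assignment gives 1 — tautology.

both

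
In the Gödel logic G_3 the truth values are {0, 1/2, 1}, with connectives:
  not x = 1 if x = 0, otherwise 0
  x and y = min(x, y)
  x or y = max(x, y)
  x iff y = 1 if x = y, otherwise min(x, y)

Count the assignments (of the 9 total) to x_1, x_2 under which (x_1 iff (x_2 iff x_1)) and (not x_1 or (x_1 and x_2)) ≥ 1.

3

x_1 = 0, x_2 = 0 ↦ 0  <
x_1 = 0, x_2 = 1/2 ↦ 1  ≥
x_1 = 0, x_2 = 1 ↦ 1  ≥
x_1 = 1/2, x_2 = 0 ↦ 0  <
x_1 = 1/2, x_2 = 1/2 ↦ 1/2  <
x_1 = 1/2, x_2 = 1 ↦ 1/2  <
x_1 = 1, x_2 = 0 ↦ 0  <
x_1 = 1, x_2 = 1/2 ↦ 1/2  <
x_1 = 1, x_2 = 1 ↦ 1  ≥
So 3 of the 9 assignments meet the threshold.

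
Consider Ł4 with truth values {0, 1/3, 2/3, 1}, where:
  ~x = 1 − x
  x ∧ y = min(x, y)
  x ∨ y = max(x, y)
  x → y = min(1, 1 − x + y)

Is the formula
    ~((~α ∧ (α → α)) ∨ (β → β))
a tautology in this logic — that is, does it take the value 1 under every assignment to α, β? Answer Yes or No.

Counterexample: take α = 0, β = 0.
~α = ~0 = 1
α → α = 0 → 0 = 1
~α ∧ (α → α) = 1 ∧ 1 = 1
β → β = 0 → 0 = 1
(~α ∧ (α → α)) ∨ (β → β) = 1 ∨ 1 = 1
~((~α ∧ (α → α)) ∨ (β → β)) = ~1 = 0
This gives 0 ≠ 1.

No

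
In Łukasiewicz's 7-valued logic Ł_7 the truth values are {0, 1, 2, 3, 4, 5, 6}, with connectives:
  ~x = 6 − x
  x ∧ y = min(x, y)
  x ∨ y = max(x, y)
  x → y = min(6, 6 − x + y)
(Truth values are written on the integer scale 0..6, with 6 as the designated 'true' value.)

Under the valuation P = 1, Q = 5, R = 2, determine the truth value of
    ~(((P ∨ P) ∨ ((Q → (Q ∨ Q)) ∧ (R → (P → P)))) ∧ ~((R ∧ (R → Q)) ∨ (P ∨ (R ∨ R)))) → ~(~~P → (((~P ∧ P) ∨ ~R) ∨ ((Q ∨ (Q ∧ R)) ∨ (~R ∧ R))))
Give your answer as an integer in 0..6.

P ∨ P = 1 ∨ 1 = 1
Q ∨ Q = 5 ∨ 5 = 5
Q → (Q ∨ Q) = 5 → 5 = 6
P → P = 1 → 1 = 6
R → (P → P) = 2 → 6 = 6
(Q → (Q ∨ Q)) ∧ (R → (P → P)) = 6 ∧ 6 = 6
(P ∨ P) ∨ ((Q → (Q ∨ Q)) ∧ (R → (P → P))) = 1 ∨ 6 = 6
R → Q = 2 → 5 = 6
R ∧ (R → Q) = 2 ∧ 6 = 2
R ∨ R = 2 ∨ 2 = 2
P ∨ (R ∨ R) = 1 ∨ 2 = 2
(R ∧ (R → Q)) ∨ (P ∨ (R ∨ R)) = 2 ∨ 2 = 2
~((R ∧ (R → Q)) ∨ (P ∨ (R ∨ R))) = ~2 = 4
((P ∨ P) ∨ ((Q → (Q ∨ Q)) ∧ (R → (P → P)))) ∧ ~((R ∧ (R → Q)) ∨ (P ∨ (R ∨ R))) = 6 ∧ 4 = 4
~(((P ∨ P) ∨ ((Q → (Q ∨ Q)) ∧ (R → (P → P)))) ∧ ~((R ∧ (R → Q)) ∨ (P ∨ (R ∨ R)))) = ~4 = 2
~P = ~1 = 5
~~P = ~5 = 1
~P = ~1 = 5
~P ∧ P = 5 ∧ 1 = 1
~R = ~2 = 4
(~P ∧ P) ∨ ~R = 1 ∨ 4 = 4
Q ∧ R = 5 ∧ 2 = 2
Q ∨ (Q ∧ R) = 5 ∨ 2 = 5
~R = ~2 = 4
~R ∧ R = 4 ∧ 2 = 2
(Q ∨ (Q ∧ R)) ∨ (~R ∧ R) = 5 ∨ 2 = 5
((~P ∧ P) ∨ ~R) ∨ ((Q ∨ (Q ∧ R)) ∨ (~R ∧ R)) = 4 ∨ 5 = 5
~~P → (((~P ∧ P) ∨ ~R) ∨ ((Q ∨ (Q ∧ R)) ∨ (~R ∧ R))) = 1 → 5 = 6
~(~~P → (((~P ∧ P) ∨ ~R) ∨ ((Q ∨ (Q ∧ R)) ∨ (~R ∧ R)))) = ~6 = 0
~(((P ∨ P) ∨ ((Q → (Q ∨ Q)) ∧ (R → (P → P)))) ∧ ~((R ∧ (R → Q)) ∨ (P ∨ (R ∨ R)))) → ~(~~P → (((~P ∧ P) ∨ ~R) ∨ ((Q ∨ (Q ∧ R)) ∨ (~R ∧ R)))) = 2 → 0 = 4

4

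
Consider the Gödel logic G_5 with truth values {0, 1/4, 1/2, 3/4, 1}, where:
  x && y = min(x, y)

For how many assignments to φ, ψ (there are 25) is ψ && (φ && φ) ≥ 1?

1

value 1: 1 assignment (counts)
value 3/4: 3 assignments
value 1/2: 5 assignments
value 1/4: 7 assignments
value 0: 9 assignments
So 1 of the 25 assignments meets the threshold.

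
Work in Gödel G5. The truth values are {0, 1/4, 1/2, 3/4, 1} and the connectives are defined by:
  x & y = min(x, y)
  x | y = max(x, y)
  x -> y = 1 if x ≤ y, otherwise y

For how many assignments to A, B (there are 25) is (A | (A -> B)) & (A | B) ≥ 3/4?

16

value 1: 9 assignments (counts)
value 3/4: 7 assignments (counts)
value 1/2: 5 assignments
value 1/4: 3 assignments
value 0: 1 assignment
So 16 of the 25 assignments meet the threshold.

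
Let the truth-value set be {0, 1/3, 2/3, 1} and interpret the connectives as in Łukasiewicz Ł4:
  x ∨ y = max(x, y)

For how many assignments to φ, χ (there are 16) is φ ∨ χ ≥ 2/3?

φ = 0, χ = 0 ↦ 0  <
φ = 0, χ = 1/3 ↦ 1/3  <
φ = 0, χ = 2/3 ↦ 2/3  ≥
φ = 0, χ = 1 ↦ 1  ≥
φ = 1/3, χ = 0 ↦ 1/3  <
φ = 1/3, χ = 1/3 ↦ 1/3  <
φ = 1/3, χ = 2/3 ↦ 2/3  ≥
φ = 1/3, χ = 1 ↦ 1  ≥
φ = 2/3, χ = 0 ↦ 2/3  ≥
φ = 2/3, χ = 1/3 ↦ 2/3  ≥
φ = 2/3, χ = 2/3 ↦ 2/3  ≥
φ = 2/3, χ = 1 ↦ 1  ≥
φ = 1, χ = 0 ↦ 1  ≥
φ = 1, χ = 1/3 ↦ 1  ≥
φ = 1, χ = 2/3 ↦ 1  ≥
φ = 1, χ = 1 ↦ 1  ≥
So 12 of the 16 assignments meet the threshold.

12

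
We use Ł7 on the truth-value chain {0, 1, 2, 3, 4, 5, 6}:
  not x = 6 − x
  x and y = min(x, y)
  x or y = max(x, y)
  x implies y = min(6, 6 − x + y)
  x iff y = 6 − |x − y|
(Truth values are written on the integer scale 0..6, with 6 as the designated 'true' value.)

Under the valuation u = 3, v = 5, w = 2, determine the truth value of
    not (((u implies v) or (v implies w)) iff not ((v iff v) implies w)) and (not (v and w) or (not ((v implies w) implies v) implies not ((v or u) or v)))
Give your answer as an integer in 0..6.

u implies v = 3 implies 5 = 6
v implies w = 5 implies 2 = 3
(u implies v) or (v implies w) = 6 or 3 = 6
v iff v = 5 iff 5 = 6
(v iff v) implies w = 6 implies 2 = 2
not ((v iff v) implies w) = not 2 = 4
((u implies v) or (v implies w)) iff not ((v iff v) implies w) = 6 iff 4 = 4
not (((u implies v) or (v implies w)) iff not ((v iff v) implies w)) = not 4 = 2
v and w = 5 and 2 = 2
not (v and w) = not 2 = 4
v implies w = 5 implies 2 = 3
(v implies w) implies v = 3 implies 5 = 6
not ((v implies w) implies v) = not 6 = 0
v or u = 5 or 3 = 5
(v or u) or v = 5 or 5 = 5
not ((v or u) or v) = not 5 = 1
not ((v implies w) implies v) implies not ((v or u) or v) = 0 implies 1 = 6
not (v and w) or (not ((v implies w) implies v) implies not ((v or u) or v)) = 4 or 6 = 6
not (((u implies v) or (v implies w)) iff not ((v iff v) implies w)) and (not (v and w) or (not ((v implies w) implies v) implies not ((v or u) or v))) = 2 and 6 = 2

2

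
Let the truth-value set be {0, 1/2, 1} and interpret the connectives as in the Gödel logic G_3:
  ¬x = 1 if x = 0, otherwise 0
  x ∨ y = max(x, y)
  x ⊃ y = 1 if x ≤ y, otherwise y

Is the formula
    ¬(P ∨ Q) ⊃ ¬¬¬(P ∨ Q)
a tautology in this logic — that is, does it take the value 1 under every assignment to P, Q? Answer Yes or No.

P = 0, Q = 0 ↦ 1
P = 0, Q = 1/2 ↦ 1
P = 0, Q = 1 ↦ 1
P = 1/2, Q = 0 ↦ 1
P = 1/2, Q = 1/2 ↦ 1
P = 1/2, Q = 1 ↦ 1
P = 1, Q = 0 ↦ 1
P = 1, Q = 1/2 ↦ 1
P = 1, Q = 1 ↦ 1
Every assignment gives a value ≥ 1.

Yes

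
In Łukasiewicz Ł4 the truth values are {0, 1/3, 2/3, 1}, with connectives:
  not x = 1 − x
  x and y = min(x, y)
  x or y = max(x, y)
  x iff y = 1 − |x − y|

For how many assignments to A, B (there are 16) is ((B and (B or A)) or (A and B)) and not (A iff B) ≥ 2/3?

A = 0, B = 0 ↦ 0  <
A = 0, B = 1/3 ↦ 1/3  <
A = 0, B = 2/3 ↦ 2/3  ≥
A = 0, B = 1 ↦ 1  ≥
A = 1/3, B = 0 ↦ 0  <
A = 1/3, B = 1/3 ↦ 0  <
A = 1/3, B = 2/3 ↦ 1/3  <
A = 1/3, B = 1 ↦ 2/3  ≥
A = 2/3, B = 0 ↦ 0  <
A = 2/3, B = 1/3 ↦ 1/3  <
A = 2/3, B = 2/3 ↦ 0  <
A = 2/3, B = 1 ↦ 1/3  <
A = 1, B = 0 ↦ 0  <
A = 1, B = 1/3 ↦ 1/3  <
A = 1, B = 2/3 ↦ 1/3  <
A = 1, B = 1 ↦ 0  <
So 3 of the 16 assignments meet the threshold.

3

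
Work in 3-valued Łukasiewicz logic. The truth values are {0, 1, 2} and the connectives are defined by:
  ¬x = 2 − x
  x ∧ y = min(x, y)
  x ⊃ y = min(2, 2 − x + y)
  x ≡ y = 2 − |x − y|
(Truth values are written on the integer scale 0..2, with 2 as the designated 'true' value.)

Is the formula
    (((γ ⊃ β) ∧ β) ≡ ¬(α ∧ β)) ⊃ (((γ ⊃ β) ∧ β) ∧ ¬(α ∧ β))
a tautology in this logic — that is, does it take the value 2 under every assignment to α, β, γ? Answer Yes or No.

No

Counterexample: take α = 1, β = 1, γ = 0.
γ ⊃ β = 0 ⊃ 1 = 2
(γ ⊃ β) ∧ β = 2 ∧ 1 = 1
α ∧ β = 1 ∧ 1 = 1
¬(α ∧ β) = ¬1 = 1
((γ ⊃ β) ∧ β) ≡ ¬(α ∧ β) = 1 ≡ 1 = 2
γ ⊃ β = 0 ⊃ 1 = 2
(γ ⊃ β) ∧ β = 2 ∧ 1 = 1
α ∧ β = 1 ∧ 1 = 1
¬(α ∧ β) = ¬1 = 1
((γ ⊃ β) ∧ β) ∧ ¬(α ∧ β) = 1 ∧ 1 = 1
(((γ ⊃ β) ∧ β) ≡ ¬(α ∧ β)) ⊃ (((γ ⊃ β) ∧ β) ∧ ¬(α ∧ β)) = 2 ⊃ 1 = 1
This gives 1 ≠ 2.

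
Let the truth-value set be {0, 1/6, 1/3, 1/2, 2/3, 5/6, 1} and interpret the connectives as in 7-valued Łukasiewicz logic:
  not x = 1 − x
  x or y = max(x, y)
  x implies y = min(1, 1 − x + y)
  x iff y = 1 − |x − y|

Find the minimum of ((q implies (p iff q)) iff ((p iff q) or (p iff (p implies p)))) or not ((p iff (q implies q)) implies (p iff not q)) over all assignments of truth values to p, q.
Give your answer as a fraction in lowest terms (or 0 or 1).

Take p = 0, q = 1/2:
p iff q = 0 iff 1/2 = 1/2
q implies (p iff q) = 1/2 implies 1/2 = 1
p iff q = 0 iff 1/2 = 1/2
p implies p = 0 implies 0 = 1
p iff (p implies p) = 0 iff 1 = 0
(p iff q) or (p iff (p implies p)) = 1/2 or 0 = 1/2
(q implies (p iff q)) iff ((p iff q) or (p iff (p implies p))) = 1 iff 1/2 = 1/2
q implies q = 1/2 implies 1/2 = 1
p iff (q implies q) = 0 iff 1 = 0
not q = not 1/2 = 1/2
p iff not q = 0 iff 1/2 = 1/2
(p iff (q implies q)) implies (p iff not q) = 0 implies 1/2 = 1
not ((p iff (q implies q)) implies (p iff not q)) = not 1 = 0
((q implies (p iff q)) iff ((p iff q) or (p iff (p implies p)))) or not ((p iff (q implies q)) implies (p iff not q)) = 1/2 or 0 = 1/2
No assignment yields a value below 1/2, so this is the minimum.

1/2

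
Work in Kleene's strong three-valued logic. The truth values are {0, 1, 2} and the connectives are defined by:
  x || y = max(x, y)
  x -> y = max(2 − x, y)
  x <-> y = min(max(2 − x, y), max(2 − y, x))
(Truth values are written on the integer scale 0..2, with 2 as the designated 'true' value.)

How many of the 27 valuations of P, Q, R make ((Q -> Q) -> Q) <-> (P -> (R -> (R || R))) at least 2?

value 2: 7 assignments (counts)
value 1: 13 assignments
value 0: 7 assignments
So 7 of the 27 assignments meet the threshold.

7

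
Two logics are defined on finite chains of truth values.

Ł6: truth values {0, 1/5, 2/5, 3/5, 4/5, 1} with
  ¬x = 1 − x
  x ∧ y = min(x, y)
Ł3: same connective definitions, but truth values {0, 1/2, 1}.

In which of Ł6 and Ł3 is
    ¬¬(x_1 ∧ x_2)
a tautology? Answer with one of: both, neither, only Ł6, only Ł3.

neither

In Ł6: at x_1 = 0, x_2 = 0 the value is 0 — not a tautology.
In Ł3: at x_1 = 0, x_2 = 0 the value is 0 — not a tautology.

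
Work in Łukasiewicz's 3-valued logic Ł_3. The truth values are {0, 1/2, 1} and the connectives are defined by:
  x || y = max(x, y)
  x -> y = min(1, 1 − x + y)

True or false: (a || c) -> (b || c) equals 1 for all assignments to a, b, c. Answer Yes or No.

No

Counterexample: take a = 1/2, b = 0, c = 0.
a || c = 1/2 || 0 = 1/2
b || c = 0 || 0 = 0
(a || c) -> (b || c) = 1/2 -> 0 = 1/2
This gives 1/2 ≠ 1.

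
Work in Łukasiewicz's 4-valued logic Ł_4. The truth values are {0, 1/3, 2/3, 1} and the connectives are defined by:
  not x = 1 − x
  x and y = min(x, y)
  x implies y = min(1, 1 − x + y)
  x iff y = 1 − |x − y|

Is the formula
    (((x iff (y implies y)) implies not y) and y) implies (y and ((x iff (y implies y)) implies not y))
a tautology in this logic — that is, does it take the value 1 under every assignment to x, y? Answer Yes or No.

x = 0, y = 0 ↦ 1
x = 0, y = 1/3 ↦ 1
x = 0, y = 2/3 ↦ 1
x = 0, y = 1 ↦ 1
x = 1/3, y = 0 ↦ 1
x = 1/3, y = 1/3 ↦ 1
x = 1/3, y = 2/3 ↦ 1
x = 1/3, y = 1 ↦ 1
x = 2/3, y = 0 ↦ 1
x = 2/3, y = 1/3 ↦ 1
x = 2/3, y = 2/3 ↦ 1
x = 2/3, y = 1 ↦ 1
x = 1, y = 0 ↦ 1
x = 1, y = 1/3 ↦ 1
x = 1, y = 2/3 ↦ 1
x = 1, y = 1 ↦ 1
Every assignment gives a value ≥ 1.

Yes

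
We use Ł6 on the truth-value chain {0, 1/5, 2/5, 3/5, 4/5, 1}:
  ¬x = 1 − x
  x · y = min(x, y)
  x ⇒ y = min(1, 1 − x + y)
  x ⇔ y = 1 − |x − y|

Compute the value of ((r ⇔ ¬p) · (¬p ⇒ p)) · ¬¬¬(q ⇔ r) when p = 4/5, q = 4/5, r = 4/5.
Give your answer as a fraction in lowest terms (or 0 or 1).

0

¬p = ¬4/5 = 1/5
r ⇔ ¬p = 4/5 ⇔ 1/5 = 2/5
¬p = ¬4/5 = 1/5
¬p ⇒ p = 1/5 ⇒ 4/5 = 1
(r ⇔ ¬p) · (¬p ⇒ p) = 2/5 · 1 = 2/5
q ⇔ r = 4/5 ⇔ 4/5 = 1
¬(q ⇔ r) = ¬1 = 0
¬¬(q ⇔ r) = ¬0 = 1
¬¬¬(q ⇔ r) = ¬1 = 0
((r ⇔ ¬p) · (¬p ⇒ p)) · ¬¬¬(q ⇔ r) = 2/5 · 0 = 0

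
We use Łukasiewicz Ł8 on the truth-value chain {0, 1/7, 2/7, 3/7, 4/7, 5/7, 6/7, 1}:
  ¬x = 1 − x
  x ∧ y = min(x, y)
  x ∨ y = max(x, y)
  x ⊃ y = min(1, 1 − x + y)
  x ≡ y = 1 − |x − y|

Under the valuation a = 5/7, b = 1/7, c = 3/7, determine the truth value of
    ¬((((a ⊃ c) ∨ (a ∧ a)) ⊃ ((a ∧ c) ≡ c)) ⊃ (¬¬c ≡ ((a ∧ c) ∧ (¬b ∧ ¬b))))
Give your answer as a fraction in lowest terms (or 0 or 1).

a ⊃ c = 5/7 ⊃ 3/7 = 5/7
a ∧ a = 5/7 ∧ 5/7 = 5/7
(a ⊃ c) ∨ (a ∧ a) = 5/7 ∨ 5/7 = 5/7
a ∧ c = 5/7 ∧ 3/7 = 3/7
(a ∧ c) ≡ c = 3/7 ≡ 3/7 = 1
((a ⊃ c) ∨ (a ∧ a)) ⊃ ((a ∧ c) ≡ c) = 5/7 ⊃ 1 = 1
¬c = ¬3/7 = 4/7
¬¬c = ¬4/7 = 3/7
a ∧ c = 5/7 ∧ 3/7 = 3/7
¬b = ¬1/7 = 6/7
¬b = ¬1/7 = 6/7
¬b ∧ ¬b = 6/7 ∧ 6/7 = 6/7
(a ∧ c) ∧ (¬b ∧ ¬b) = 3/7 ∧ 6/7 = 3/7
¬¬c ≡ ((a ∧ c) ∧ (¬b ∧ ¬b)) = 3/7 ≡ 3/7 = 1
(((a ⊃ c) ∨ (a ∧ a)) ⊃ ((a ∧ c) ≡ c)) ⊃ (¬¬c ≡ ((a ∧ c) ∧ (¬b ∧ ¬b))) = 1 ⊃ 1 = 1
¬((((a ⊃ c) ∨ (a ∧ a)) ⊃ ((a ∧ c) ≡ c)) ⊃ (¬¬c ≡ ((a ∧ c) ∧ (¬b ∧ ¬b)))) = ¬1 = 0

0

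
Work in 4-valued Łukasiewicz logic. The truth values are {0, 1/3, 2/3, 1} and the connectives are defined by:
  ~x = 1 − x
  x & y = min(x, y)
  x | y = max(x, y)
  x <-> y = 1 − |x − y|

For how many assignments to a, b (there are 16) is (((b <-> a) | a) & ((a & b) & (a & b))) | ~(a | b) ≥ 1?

2

a = 0, b = 0 ↦ 1  ≥
a = 0, b = 1/3 ↦ 2/3  <
a = 0, b = 2/3 ↦ 1/3  <
a = 0, b = 1 ↦ 0  <
a = 1/3, b = 0 ↦ 2/3  <
a = 1/3, b = 1/3 ↦ 2/3  <
a = 1/3, b = 2/3 ↦ 1/3  <
a = 1/3, b = 1 ↦ 1/3  <
a = 2/3, b = 0 ↦ 1/3  <
a = 2/3, b = 1/3 ↦ 1/3  <
a = 2/3, b = 2/3 ↦ 2/3  <
a = 2/3, b = 1 ↦ 2/3  <
a = 1, b = 0 ↦ 0  <
a = 1, b = 1/3 ↦ 1/3  <
a = 1, b = 2/3 ↦ 2/3  <
a = 1, b = 1 ↦ 1  ≥
So 2 of the 16 assignments meet the threshold.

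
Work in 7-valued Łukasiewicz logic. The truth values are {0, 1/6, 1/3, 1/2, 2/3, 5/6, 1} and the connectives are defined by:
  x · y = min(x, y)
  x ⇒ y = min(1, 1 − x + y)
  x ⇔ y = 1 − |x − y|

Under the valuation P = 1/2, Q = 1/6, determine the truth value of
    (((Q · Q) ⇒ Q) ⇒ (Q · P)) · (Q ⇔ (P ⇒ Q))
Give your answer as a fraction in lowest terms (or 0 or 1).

1/6

Q · Q = 1/6 · 1/6 = 1/6
(Q · Q) ⇒ Q = 1/6 ⇒ 1/6 = 1
Q · P = 1/6 · 1/2 = 1/6
((Q · Q) ⇒ Q) ⇒ (Q · P) = 1 ⇒ 1/6 = 1/6
P ⇒ Q = 1/2 ⇒ 1/6 = 2/3
Q ⇔ (P ⇒ Q) = 1/6 ⇔ 2/3 = 1/2
(((Q · Q) ⇒ Q) ⇒ (Q · P)) · (Q ⇔ (P ⇒ Q)) = 1/6 · 1/2 = 1/6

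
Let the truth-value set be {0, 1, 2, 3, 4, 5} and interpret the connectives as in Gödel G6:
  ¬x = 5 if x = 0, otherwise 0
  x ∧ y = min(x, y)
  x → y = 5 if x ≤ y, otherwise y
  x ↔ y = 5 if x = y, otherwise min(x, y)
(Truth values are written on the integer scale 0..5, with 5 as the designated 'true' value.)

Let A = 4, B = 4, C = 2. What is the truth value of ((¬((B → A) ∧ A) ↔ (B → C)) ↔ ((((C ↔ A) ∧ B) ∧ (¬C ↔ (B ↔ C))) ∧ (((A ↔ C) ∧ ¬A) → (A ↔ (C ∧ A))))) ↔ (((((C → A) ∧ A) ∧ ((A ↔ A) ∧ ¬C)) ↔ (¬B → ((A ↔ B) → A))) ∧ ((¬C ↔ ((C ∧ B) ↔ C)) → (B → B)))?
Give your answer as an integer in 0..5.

B → A = 4 → 4 = 5
(B → A) ∧ A = 5 ∧ 4 = 4
¬((B → A) ∧ A) = ¬4 = 0
B → C = 4 → 2 = 2
¬((B → A) ∧ A) ↔ (B → C) = 0 ↔ 2 = 0
C ↔ A = 2 ↔ 4 = 2
(C ↔ A) ∧ B = 2 ∧ 4 = 2
¬C = ¬2 = 0
B ↔ C = 4 ↔ 2 = 2
¬C ↔ (B ↔ C) = 0 ↔ 2 = 0
((C ↔ A) ∧ B) ∧ (¬C ↔ (B ↔ C)) = 2 ∧ 0 = 0
A ↔ C = 4 ↔ 2 = 2
¬A = ¬4 = 0
(A ↔ C) ∧ ¬A = 2 ∧ 0 = 0
C ∧ A = 2 ∧ 4 = 2
A ↔ (C ∧ A) = 4 ↔ 2 = 2
((A ↔ C) ∧ ¬A) → (A ↔ (C ∧ A)) = 0 → 2 = 5
(((C ↔ A) ∧ B) ∧ (¬C ↔ (B ↔ C))) ∧ (((A ↔ C) ∧ ¬A) → (A ↔ (C ∧ A))) = 0 ∧ 5 = 0
(¬((B → A) ∧ A) ↔ (B → C)) ↔ ((((C ↔ A) ∧ B) ∧ (¬C ↔ (B ↔ C))) ∧ (((A ↔ C) ∧ ¬A) → (A ↔ (C ∧ A)))) = 0 ↔ 0 = 5
C → A = 2 → 4 = 5
(C → A) ∧ A = 5 ∧ 4 = 4
A ↔ A = 4 ↔ 4 = 5
¬C = ¬2 = 0
(A ↔ A) ∧ ¬C = 5 ∧ 0 = 0
((C → A) ∧ A) ∧ ((A ↔ A) ∧ ¬C) = 4 ∧ 0 = 0
¬B = ¬4 = 0
A ↔ B = 4 ↔ 4 = 5
(A ↔ B) → A = 5 → 4 = 4
¬B → ((A ↔ B) → A) = 0 → 4 = 5
(((C → A) ∧ A) ∧ ((A ↔ A) ∧ ¬C)) ↔ (¬B → ((A ↔ B) → A)) = 0 ↔ 5 = 0
¬C = ¬2 = 0
C ∧ B = 2 ∧ 4 = 2
(C ∧ B) ↔ C = 2 ↔ 2 = 5
¬C ↔ ((C ∧ B) ↔ C) = 0 ↔ 5 = 0
B → B = 4 → 4 = 5
(¬C ↔ ((C ∧ B) ↔ C)) → (B → B) = 0 → 5 = 5
((((C → A) ∧ A) ∧ ((A ↔ A) ∧ ¬C)) ↔ (¬B → ((A ↔ B) → A))) ∧ ((¬C ↔ ((C ∧ B) ↔ C)) → (B → B)) = 0 ∧ 5 = 0
((¬((B → A) ∧ A) ↔ (B → C)) ↔ ((((C ↔ A) ∧ B) ∧ (¬C ↔ (B ↔ C))) ∧ (((A ↔ C) ∧ ¬A) → (A ↔ (C ∧ A))))) ↔ (((((C → A) ∧ A) ∧ ((A ↔ A) ∧ ¬C)) ↔ (¬B → ((A ↔ B) → A))) ∧ ((¬C ↔ ((C ∧ B) ↔ C)) → (B → B))) = 5 ↔ 0 = 0

0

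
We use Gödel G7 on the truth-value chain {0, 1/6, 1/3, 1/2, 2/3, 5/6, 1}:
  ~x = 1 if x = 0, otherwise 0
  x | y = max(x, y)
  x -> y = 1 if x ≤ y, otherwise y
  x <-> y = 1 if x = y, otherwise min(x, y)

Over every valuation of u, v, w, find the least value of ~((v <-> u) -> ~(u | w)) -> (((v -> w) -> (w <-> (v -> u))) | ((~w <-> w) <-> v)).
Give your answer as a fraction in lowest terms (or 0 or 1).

Take u = 1/6, v = 1/6, w = 1/6:
v <-> u = 1/6 <-> 1/6 = 1
u | w = 1/6 | 1/6 = 1/6
~(u | w) = ~1/6 = 0
(v <-> u) -> ~(u | w) = 1 -> 0 = 0
~((v <-> u) -> ~(u | w)) = ~0 = 1
v -> w = 1/6 -> 1/6 = 1
v -> u = 1/6 -> 1/6 = 1
w <-> (v -> u) = 1/6 <-> 1 = 1/6
(v -> w) -> (w <-> (v -> u)) = 1 -> 1/6 = 1/6
~w = ~1/6 = 0
~w <-> w = 0 <-> 1/6 = 0
(~w <-> w) <-> v = 0 <-> 1/6 = 0
((v -> w) -> (w <-> (v -> u))) | ((~w <-> w) <-> v) = 1/6 | 0 = 1/6
~((v <-> u) -> ~(u | w)) -> (((v -> w) -> (w <-> (v -> u))) | ((~w <-> w) <-> v)) = 1 -> 1/6 = 1/6
No assignment yields a value below 1/6, so this is the minimum.

1/6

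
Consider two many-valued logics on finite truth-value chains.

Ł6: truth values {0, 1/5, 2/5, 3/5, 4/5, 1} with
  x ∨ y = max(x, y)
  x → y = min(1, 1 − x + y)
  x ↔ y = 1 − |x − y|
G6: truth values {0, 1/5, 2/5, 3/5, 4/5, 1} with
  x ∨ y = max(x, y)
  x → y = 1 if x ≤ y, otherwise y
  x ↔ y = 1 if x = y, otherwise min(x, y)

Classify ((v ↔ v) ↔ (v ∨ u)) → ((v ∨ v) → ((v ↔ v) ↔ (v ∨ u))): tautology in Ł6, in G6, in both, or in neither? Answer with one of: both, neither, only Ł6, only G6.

both

In Ł6: every assignment gives 1 — tautology.
In G6: every assignment gives 1 — tautology.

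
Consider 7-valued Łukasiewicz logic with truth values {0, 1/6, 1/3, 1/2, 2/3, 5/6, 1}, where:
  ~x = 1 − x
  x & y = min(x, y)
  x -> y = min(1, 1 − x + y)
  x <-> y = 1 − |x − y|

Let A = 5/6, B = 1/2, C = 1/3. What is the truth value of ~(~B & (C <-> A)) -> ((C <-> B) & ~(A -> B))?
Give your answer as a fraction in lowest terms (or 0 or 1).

5/6

~B = ~1/2 = 1/2
C <-> A = 1/3 <-> 5/6 = 1/2
~B & (C <-> A) = 1/2 & 1/2 = 1/2
~(~B & (C <-> A)) = ~1/2 = 1/2
C <-> B = 1/3 <-> 1/2 = 5/6
A -> B = 5/6 -> 1/2 = 2/3
~(A -> B) = ~2/3 = 1/3
(C <-> B) & ~(A -> B) = 5/6 & 1/3 = 1/3
~(~B & (C <-> A)) -> ((C <-> B) & ~(A -> B)) = 1/2 -> 1/3 = 5/6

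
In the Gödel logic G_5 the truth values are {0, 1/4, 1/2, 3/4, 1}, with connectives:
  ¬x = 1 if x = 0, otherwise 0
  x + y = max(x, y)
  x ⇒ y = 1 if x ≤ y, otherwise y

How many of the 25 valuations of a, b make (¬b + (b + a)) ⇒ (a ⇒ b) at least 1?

value 1: 15 assignments (counts)
value 3/4: 1 assignment
value 1/2: 2 assignments
value 1/4: 3 assignments
value 0: 4 assignments
So 15 of the 25 assignments meet the threshold.

15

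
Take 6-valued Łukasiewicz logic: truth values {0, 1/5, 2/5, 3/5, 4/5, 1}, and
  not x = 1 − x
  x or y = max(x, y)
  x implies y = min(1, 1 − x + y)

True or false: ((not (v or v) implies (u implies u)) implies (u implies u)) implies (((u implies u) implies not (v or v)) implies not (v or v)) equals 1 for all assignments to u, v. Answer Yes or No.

Yes

At u = 3/5, v = 1/5, for instance:
v or v = 1/5 or 1/5 = 1/5
not (v or v) = not 1/5 = 4/5
u implies u = 3/5 implies 3/5 = 1
not (v or v) implies (u implies u) = 4/5 implies 1 = 1
(not (v or v) implies (u implies u)) implies (u implies u) = 1 implies 1 = 1
(u implies u) implies not (v or v) = 1 implies 4/5 = 4/5
((u implies u) implies not (v or v)) implies not (v or v) = 4/5 implies 4/5 = 1
((not (v or v) implies (u implies u)) implies (u implies u)) implies (((u implies u) implies not (v or v)) implies not (v or v)) = 1 implies 1 = 1
and checking the remaining 35 assignments likewise gives ≥ 1 in every case.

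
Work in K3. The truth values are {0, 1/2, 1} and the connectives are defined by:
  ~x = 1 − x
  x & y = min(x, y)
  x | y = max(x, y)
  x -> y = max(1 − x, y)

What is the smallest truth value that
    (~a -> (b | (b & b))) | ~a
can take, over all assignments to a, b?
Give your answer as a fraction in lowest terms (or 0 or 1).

Take a = 1/2, b = 0:
~a = ~1/2 = 1/2
b & b = 0 & 0 = 0
b | (b & b) = 0 | 0 = 0
~a -> (b | (b & b)) = 1/2 -> 0 = 1/2
~a = ~1/2 = 1/2
(~a -> (b | (b & b))) | ~a = 1/2 | 1/2 = 1/2
No assignment yields a value below 1/2, so this is the minimum.

1/2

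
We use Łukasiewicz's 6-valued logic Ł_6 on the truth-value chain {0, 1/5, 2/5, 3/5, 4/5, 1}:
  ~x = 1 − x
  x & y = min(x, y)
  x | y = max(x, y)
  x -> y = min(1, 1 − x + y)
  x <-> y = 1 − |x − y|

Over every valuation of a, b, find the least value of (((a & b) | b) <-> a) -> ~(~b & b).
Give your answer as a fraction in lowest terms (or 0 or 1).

Take a = 2/5, b = 2/5:
a & b = 2/5 & 2/5 = 2/5
(a & b) | b = 2/5 | 2/5 = 2/5
((a & b) | b) <-> a = 2/5 <-> 2/5 = 1
~b = ~2/5 = 3/5
~b & b = 3/5 & 2/5 = 2/5
~(~b & b) = ~2/5 = 3/5
(((a & b) | b) <-> a) -> ~(~b & b) = 1 -> 3/5 = 3/5
No assignment yields a value below 3/5, so this is the minimum.

3/5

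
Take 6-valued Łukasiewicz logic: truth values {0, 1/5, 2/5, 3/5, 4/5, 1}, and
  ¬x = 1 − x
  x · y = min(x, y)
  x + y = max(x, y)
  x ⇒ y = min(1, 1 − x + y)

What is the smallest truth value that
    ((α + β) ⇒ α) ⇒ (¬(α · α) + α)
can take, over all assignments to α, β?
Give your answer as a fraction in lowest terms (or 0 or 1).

Take α = 2/5, β = 0:
α + β = 2/5 + 0 = 2/5
(α + β) ⇒ α = 2/5 ⇒ 2/5 = 1
α · α = 2/5 · 2/5 = 2/5
¬(α · α) = ¬2/5 = 3/5
¬(α · α) + α = 3/5 + 2/5 = 3/5
((α + β) ⇒ α) ⇒ (¬(α · α) + α) = 1 ⇒ 3/5 = 3/5
No assignment yields a value below 3/5, so this is the minimum.

3/5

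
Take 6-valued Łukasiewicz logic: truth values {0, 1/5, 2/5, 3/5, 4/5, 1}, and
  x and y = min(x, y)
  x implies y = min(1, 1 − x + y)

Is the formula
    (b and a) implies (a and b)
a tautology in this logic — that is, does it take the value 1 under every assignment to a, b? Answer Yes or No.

Yes

At a = 1/5, b = 1/5, for instance:
b and a = 1/5 and 1/5 = 1/5
a and b = 1/5 and 1/5 = 1/5
(b and a) implies (a and b) = 1/5 implies 1/5 = 1
and checking the remaining 35 assignments likewise gives ≥ 1 in every case.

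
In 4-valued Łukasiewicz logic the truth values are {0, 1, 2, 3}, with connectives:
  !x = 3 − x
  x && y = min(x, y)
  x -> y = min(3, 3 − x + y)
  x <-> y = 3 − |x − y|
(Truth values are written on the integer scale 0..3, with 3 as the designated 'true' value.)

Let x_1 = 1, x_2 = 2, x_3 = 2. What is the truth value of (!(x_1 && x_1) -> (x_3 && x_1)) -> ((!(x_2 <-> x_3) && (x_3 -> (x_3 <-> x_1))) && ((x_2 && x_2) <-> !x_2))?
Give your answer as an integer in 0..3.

1

x_1 && x_1 = 1 && 1 = 1
!(x_1 && x_1) = !1 = 2
x_3 && x_1 = 2 && 1 = 1
!(x_1 && x_1) -> (x_3 && x_1) = 2 -> 1 = 2
x_2 <-> x_3 = 2 <-> 2 = 3
!(x_2 <-> x_3) = !3 = 0
x_3 <-> x_1 = 2 <-> 1 = 2
x_3 -> (x_3 <-> x_1) = 2 -> 2 = 3
!(x_2 <-> x_3) && (x_3 -> (x_3 <-> x_1)) = 0 && 3 = 0
x_2 && x_2 = 2 && 2 = 2
!x_2 = !2 = 1
(x_2 && x_2) <-> !x_2 = 2 <-> 1 = 2
(!(x_2 <-> x_3) && (x_3 -> (x_3 <-> x_1))) && ((x_2 && x_2) <-> !x_2) = 0 && 2 = 0
(!(x_1 && x_1) -> (x_3 && x_1)) -> ((!(x_2 <-> x_3) && (x_3 -> (x_3 <-> x_1))) && ((x_2 && x_2) <-> !x_2)) = 2 -> 0 = 1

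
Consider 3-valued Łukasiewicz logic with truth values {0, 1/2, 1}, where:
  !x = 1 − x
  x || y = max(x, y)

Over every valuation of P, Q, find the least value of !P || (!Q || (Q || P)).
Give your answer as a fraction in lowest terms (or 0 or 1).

1/2

Take P = 1/2, Q = 1/2:
!P = !1/2 = 1/2
!Q = !1/2 = 1/2
Q || P = 1/2 || 1/2 = 1/2
!Q || (Q || P) = 1/2 || 1/2 = 1/2
!P || (!Q || (Q || P)) = 1/2 || 1/2 = 1/2
No assignment yields a value below 1/2, so this is the minimum.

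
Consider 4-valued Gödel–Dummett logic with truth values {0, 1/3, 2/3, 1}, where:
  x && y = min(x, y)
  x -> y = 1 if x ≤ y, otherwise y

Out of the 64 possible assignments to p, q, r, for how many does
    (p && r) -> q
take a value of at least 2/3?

value 1: 50 assignments (counts)
value 2/3: 1 assignment (counts)
value 1/3: 4 assignments
value 0: 9 assignments
So 51 of the 64 assignments meet the threshold.

51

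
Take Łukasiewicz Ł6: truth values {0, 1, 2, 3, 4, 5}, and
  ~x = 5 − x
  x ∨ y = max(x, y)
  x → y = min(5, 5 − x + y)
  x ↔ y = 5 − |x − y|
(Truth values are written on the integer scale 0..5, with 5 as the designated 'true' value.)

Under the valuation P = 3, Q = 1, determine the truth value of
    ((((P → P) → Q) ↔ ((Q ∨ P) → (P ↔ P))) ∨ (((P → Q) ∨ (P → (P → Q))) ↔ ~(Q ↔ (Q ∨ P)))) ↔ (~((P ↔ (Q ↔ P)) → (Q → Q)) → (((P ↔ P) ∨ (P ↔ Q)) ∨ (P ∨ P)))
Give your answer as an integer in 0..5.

P → P = 3 → 3 = 5
(P → P) → Q = 5 → 1 = 1
Q ∨ P = 1 ∨ 3 = 3
P ↔ P = 3 ↔ 3 = 5
(Q ∨ P) → (P ↔ P) = 3 → 5 = 5
((P → P) → Q) ↔ ((Q ∨ P) → (P ↔ P)) = 1 ↔ 5 = 1
P → Q = 3 → 1 = 3
P → Q = 3 → 1 = 3
P → (P → Q) = 3 → 3 = 5
(P → Q) ∨ (P → (P → Q)) = 3 ∨ 5 = 5
Q ∨ P = 1 ∨ 3 = 3
Q ↔ (Q ∨ P) = 1 ↔ 3 = 3
~(Q ↔ (Q ∨ P)) = ~3 = 2
((P → Q) ∨ (P → (P → Q))) ↔ ~(Q ↔ (Q ∨ P)) = 5 ↔ 2 = 2
(((P → P) → Q) ↔ ((Q ∨ P) → (P ↔ P))) ∨ (((P → Q) ∨ (P → (P → Q))) ↔ ~(Q ↔ (Q ∨ P))) = 1 ∨ 2 = 2
Q ↔ P = 1 ↔ 3 = 3
P ↔ (Q ↔ P) = 3 ↔ 3 = 5
Q → Q = 1 → 1 = 5
(P ↔ (Q ↔ P)) → (Q → Q) = 5 → 5 = 5
~((P ↔ (Q ↔ P)) → (Q → Q)) = ~5 = 0
P ↔ P = 3 ↔ 3 = 5
P ↔ Q = 3 ↔ 1 = 3
(P ↔ P) ∨ (P ↔ Q) = 5 ∨ 3 = 5
P ∨ P = 3 ∨ 3 = 3
((P ↔ P) ∨ (P ↔ Q)) ∨ (P ∨ P) = 5 ∨ 3 = 5
~((P ↔ (Q ↔ P)) → (Q → Q)) → (((P ↔ P) ∨ (P ↔ Q)) ∨ (P ∨ P)) = 0 → 5 = 5
((((P → P) → Q) ↔ ((Q ∨ P) → (P ↔ P))) ∨ (((P → Q) ∨ (P → (P → Q))) ↔ ~(Q ↔ (Q ∨ P)))) ↔ (~((P ↔ (Q ↔ P)) → (Q → Q)) → (((P ↔ P) ∨ (P ↔ Q)) ∨ (P ∨ P))) = 2 ↔ 5 = 2

2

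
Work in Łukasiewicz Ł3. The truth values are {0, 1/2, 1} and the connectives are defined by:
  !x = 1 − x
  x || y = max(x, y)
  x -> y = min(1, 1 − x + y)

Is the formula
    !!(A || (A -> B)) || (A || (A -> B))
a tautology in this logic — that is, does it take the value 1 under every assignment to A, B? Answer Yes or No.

Counterexample: take A = 1/2, B = 0.
A -> B = 1/2 -> 0 = 1/2
A || (A -> B) = 1/2 || 1/2 = 1/2
!(A || (A -> B)) = !1/2 = 1/2
!!(A || (A -> B)) = !1/2 = 1/2
!!(A || (A -> B)) || (A || (A -> B)) = 1/2 || 1/2 = 1/2
This gives 1/2 ≠ 1.

No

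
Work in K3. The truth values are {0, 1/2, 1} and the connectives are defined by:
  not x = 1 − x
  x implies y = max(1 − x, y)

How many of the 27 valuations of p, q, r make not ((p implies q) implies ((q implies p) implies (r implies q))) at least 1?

1

value 1: 1 assignment (counts)
value 1/2: 9 assignments
value 0: 17 assignments
So 1 of the 27 assignments meets the threshold.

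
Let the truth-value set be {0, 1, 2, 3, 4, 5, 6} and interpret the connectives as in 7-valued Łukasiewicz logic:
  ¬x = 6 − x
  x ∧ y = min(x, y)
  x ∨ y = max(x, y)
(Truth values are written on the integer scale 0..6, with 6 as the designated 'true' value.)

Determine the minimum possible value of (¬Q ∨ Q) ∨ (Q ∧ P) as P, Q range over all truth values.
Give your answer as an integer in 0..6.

Take P = 0, Q = 3:
¬Q = ¬3 = 3
¬Q ∨ Q = 3 ∨ 3 = 3
Q ∧ P = 3 ∧ 0 = 0
(¬Q ∨ Q) ∨ (Q ∧ P) = 3 ∨ 0 = 3
No assignment yields a value below 3, so this is the minimum.

3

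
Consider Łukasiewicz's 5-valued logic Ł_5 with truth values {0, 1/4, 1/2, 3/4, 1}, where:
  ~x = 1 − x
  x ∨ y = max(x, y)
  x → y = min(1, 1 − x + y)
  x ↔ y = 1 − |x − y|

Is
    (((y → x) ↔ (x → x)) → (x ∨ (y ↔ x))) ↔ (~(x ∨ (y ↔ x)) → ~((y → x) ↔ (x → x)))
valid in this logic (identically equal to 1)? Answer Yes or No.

At x = 1, y = 1/2, for instance:
y → x = 1/2 → 1 = 1
x → x = 1 → 1 = 1
(y → x) ↔ (x → x) = 1 ↔ 1 = 1
y ↔ x = 1/2 ↔ 1 = 1/2
x ∨ (y ↔ x) = 1 ∨ 1/2 = 1
((y → x) ↔ (x → x)) → (x ∨ (y ↔ x)) = 1 → 1 = 1
~(x ∨ (y ↔ x)) = ~1 = 0
~((y → x) ↔ (x → x)) = ~1 = 0
~(x ∨ (y ↔ x)) → ~((y → x) ↔ (x → x)) = 0 → 0 = 1
(((y → x) ↔ (x → x)) → (x ∨ (y ↔ x))) ↔ (~(x ∨ (y ↔ x)) → ~((y → x) ↔ (x → x))) = 1 ↔ 1 = 1
and checking the remaining 24 assignments likewise gives ≥ 1 in every case.

Yes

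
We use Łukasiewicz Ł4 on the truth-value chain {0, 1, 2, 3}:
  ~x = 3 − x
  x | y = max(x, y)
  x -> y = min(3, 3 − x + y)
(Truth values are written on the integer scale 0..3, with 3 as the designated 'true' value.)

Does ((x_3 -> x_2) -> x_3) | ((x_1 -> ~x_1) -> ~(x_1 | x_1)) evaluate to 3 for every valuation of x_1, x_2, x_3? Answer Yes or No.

Counterexample: take x_1 = 1, x_2 = 0, x_3 = 0.
x_3 -> x_2 = 0 -> 0 = 3
(x_3 -> x_2) -> x_3 = 3 -> 0 = 0
~x_1 = ~1 = 2
x_1 -> ~x_1 = 1 -> 2 = 3
x_1 | x_1 = 1 | 1 = 1
~(x_1 | x_1) = ~1 = 2
(x_1 -> ~x_1) -> ~(x_1 | x_1) = 3 -> 2 = 2
((x_3 -> x_2) -> x_3) | ((x_1 -> ~x_1) -> ~(x_1 | x_1)) = 0 | 2 = 2
This gives 2 ≠ 3.

No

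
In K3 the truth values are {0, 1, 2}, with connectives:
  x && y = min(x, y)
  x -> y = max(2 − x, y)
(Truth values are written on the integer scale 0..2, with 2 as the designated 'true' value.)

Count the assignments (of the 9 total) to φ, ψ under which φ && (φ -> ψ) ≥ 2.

1

φ = 0, ψ = 0 ↦ 0  <
φ = 0, ψ = 1 ↦ 0  <
φ = 0, ψ = 2 ↦ 0  <
φ = 1, ψ = 0 ↦ 1  <
φ = 1, ψ = 1 ↦ 1  <
φ = 1, ψ = 2 ↦ 1  <
φ = 2, ψ = 0 ↦ 0  <
φ = 2, ψ = 1 ↦ 1  <
φ = 2, ψ = 2 ↦ 2  ≥
So 1 of the 9 assignments meets the threshold.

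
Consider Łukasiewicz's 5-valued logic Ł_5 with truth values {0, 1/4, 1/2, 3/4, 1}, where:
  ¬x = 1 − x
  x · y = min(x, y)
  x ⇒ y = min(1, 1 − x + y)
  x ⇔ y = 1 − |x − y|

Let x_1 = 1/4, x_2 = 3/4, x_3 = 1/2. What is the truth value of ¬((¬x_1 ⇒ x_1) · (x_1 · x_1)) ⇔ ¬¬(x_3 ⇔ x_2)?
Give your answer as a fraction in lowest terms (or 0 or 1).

1

¬x_1 = ¬1/4 = 3/4
¬x_1 ⇒ x_1 = 3/4 ⇒ 1/4 = 1/2
x_1 · x_1 = 1/4 · 1/4 = 1/4
(¬x_1 ⇒ x_1) · (x_1 · x_1) = 1/2 · 1/4 = 1/4
¬((¬x_1 ⇒ x_1) · (x_1 · x_1)) = ¬1/4 = 3/4
x_3 ⇔ x_2 = 1/2 ⇔ 3/4 = 3/4
¬(x_3 ⇔ x_2) = ¬3/4 = 1/4
¬¬(x_3 ⇔ x_2) = ¬1/4 = 3/4
¬((¬x_1 ⇒ x_1) · (x_1 · x_1)) ⇔ ¬¬(x_3 ⇔ x_2) = 3/4 ⇔ 3/4 = 1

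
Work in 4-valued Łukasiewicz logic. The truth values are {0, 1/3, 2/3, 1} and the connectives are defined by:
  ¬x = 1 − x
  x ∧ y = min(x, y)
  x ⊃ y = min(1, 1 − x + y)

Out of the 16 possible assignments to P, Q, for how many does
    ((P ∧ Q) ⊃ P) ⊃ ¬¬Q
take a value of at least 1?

4

P = 0, Q = 0 ↦ 0  <
P = 0, Q = 1/3 ↦ 1/3  <
P = 0, Q = 2/3 ↦ 2/3  <
P = 0, Q = 1 ↦ 1  ≥
P = 1/3, Q = 0 ↦ 0  <
P = 1/3, Q = 1/3 ↦ 1/3  <
P = 1/3, Q = 2/3 ↦ 2/3  <
P = 1/3, Q = 1 ↦ 1  ≥
P = 2/3, Q = 0 ↦ 0  <
P = 2/3, Q = 1/3 ↦ 1/3  <
P = 2/3, Q = 2/3 ↦ 2/3  <
P = 2/3, Q = 1 ↦ 1  ≥
P = 1, Q = 0 ↦ 0  <
P = 1, Q = 1/3 ↦ 1/3  <
P = 1, Q = 2/3 ↦ 2/3  <
P = 1, Q = 1 ↦ 1  ≥
So 4 of the 16 assignments meet the threshold.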